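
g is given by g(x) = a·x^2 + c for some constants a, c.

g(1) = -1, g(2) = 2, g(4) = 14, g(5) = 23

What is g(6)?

34

From g(1) = -1 and g(2) = 2: 1a + c = -1 and 4a + c = 2.
Subtracting: 3a = 3, so a = 1; then c = -1 − 1·1 = -2.
So g(x) = 1x² − 2, and g(6) = 34.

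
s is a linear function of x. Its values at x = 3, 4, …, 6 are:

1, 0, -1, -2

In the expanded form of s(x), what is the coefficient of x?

-1

First differences: -1, -1, -1.
Level-1 differences are constant, so s has degree 1.
Fitting a degree-1 polynomial gives s(x) = -x + 4.
The coefficient of x is -1.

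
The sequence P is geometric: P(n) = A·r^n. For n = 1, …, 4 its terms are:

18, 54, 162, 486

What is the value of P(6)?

Consecutive ratio: 54/18 = 3, and 162/54 = 3, so r = 3.
Then A·3^1 = 18 gives A = 6, and P(n) = 6·3^n.
P(6) = 6·3^6 = 4374.

4374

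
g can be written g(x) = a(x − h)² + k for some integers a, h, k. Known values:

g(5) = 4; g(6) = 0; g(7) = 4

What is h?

6

First differences -4, 4; second difference 8 = 2a, so a = 4.
Expanding, the x-coefficient is −2ah = -8h; matching it to the data gives h = 6, and then k = 0.
So g(x) = 4(x − 6)² + 0.
Hence h = 6.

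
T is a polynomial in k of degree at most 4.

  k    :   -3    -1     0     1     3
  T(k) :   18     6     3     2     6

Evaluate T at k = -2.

11

Write T(k) = ak^4 + bk³ + ck² + dk + e; the 5 given values yield a linear system in the 5 coefficients.
Solving, the top 2 coefficients vanish, and T(k) = k² - 2k + 3.
Then T(-2) = 11.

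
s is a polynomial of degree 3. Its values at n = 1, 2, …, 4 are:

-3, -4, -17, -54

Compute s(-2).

Write s(n) = an³ + bn² + cn + d; the 4 given values yield a linear system in the 4 coefficients.
Solving, s(n) = -2n³ + 6n² - 5n - 2.
Then s(-2) = 48.

48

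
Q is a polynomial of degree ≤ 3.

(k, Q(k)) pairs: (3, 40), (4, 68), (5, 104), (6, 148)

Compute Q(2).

Write Q(k) = ak³ + bk² + ck + d; the 4 given values yield a linear system in the 4 coefficients.
Solving, the leading coefficient vanishes, and Q(k) = 4k² + 4.
Then Q(2) = 20.

20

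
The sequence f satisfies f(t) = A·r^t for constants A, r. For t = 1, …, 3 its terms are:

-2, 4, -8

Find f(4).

Consecutive ratio: 4/(-2) = -2, and -8/4 = -2, so r = -2.
Then A·(-2)^1 = -2 gives A = 1, and f(t) = 1·(-2)^t.
f(4) = 1·(-2)^4 = 16.

16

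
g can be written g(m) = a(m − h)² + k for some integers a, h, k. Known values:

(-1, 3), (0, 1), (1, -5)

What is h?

-1

First differences -2, -6; second difference -4 = 2a, so a = -2.
Expanding, the m-coefficient is −2ah = 4h; matching it to the data gives h = -1, and then k = 3.
So g(m) = -2(m + 1)² + 3.
Hence h = -1.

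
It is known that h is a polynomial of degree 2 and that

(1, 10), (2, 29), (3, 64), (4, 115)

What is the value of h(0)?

7

Write h(x) = ax² + bx + c; the 4 given values yield a linear system in the 3 coefficients.
Solving, h(x) = 8x² - 5x + 7.
Then h(0) = 7.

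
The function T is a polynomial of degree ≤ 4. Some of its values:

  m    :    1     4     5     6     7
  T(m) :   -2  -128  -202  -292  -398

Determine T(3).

-70

Write T(m) = am^4 + bm³ + cm² + dm + e; the 5 given values yield a linear system in the 5 coefficients.
Solving, the top 2 coefficients vanish, and T(m) = -8m² - 2m + 8.
Then T(3) = -70.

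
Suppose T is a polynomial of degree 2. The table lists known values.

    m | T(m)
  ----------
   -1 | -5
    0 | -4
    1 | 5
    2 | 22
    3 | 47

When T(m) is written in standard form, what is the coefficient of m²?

4

Write T(m) = am² + bm + c; the 5 given values yield a linear system in the 3 coefficients.
Solving, T(m) = 4m² + 5m - 4.
The coefficient of m² is 4.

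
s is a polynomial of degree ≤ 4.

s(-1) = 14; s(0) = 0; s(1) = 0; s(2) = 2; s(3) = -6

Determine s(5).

First differences: -14, 0, 2, -8. Second differences: 14, 2, -10. Third differences: -12, -12.
Level-3 differences are constant, so s has degree 3.
Fitting a degree-3 polynomial gives s(k) = -2k³ + 7k² - 5k.
Then s(5) = -100.

-100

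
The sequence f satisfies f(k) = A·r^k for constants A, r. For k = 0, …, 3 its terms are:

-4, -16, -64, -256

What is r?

Consecutive ratio: -16/(-4) = 4, and -64/(-16) = 4, so r = 4.
Then A·4^0 = -4 gives A = -4, and f(k) = -4·4^k.

4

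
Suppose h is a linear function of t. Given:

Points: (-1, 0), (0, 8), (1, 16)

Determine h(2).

24

First differences: 8, 8.
Level-1 differences are constant, so h has degree 1.
Fitting a degree-1 polynomial gives h(t) = 8t + 8.
Then h(2) = 24.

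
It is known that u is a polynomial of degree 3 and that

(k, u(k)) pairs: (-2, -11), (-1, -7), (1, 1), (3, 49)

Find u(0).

Write u(k) = ak³ + bk² + ck + d; the 4 given values yield a linear system in the 4 coefficients.
Solving, u(k) = k³ + 2k² + 3k - 5.
Then u(0) = -5.

-5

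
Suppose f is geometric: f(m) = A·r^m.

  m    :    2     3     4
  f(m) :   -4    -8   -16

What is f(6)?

-64

Consecutive ratio: -8/(-4) = 2, and -16/(-8) = 2, so r = 2.
Then A·2^2 = -4 gives A = -1, and f(m) = -1·2^m.
f(6) = -1·2^6 = -64.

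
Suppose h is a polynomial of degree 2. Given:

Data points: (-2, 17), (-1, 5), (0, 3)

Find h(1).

Write h(t) = at² + bt + c; the 3 given values yield a linear system in the 3 coefficients.
Solving, h(t) = 5t² + 3t + 3.
Then h(1) = 11.

11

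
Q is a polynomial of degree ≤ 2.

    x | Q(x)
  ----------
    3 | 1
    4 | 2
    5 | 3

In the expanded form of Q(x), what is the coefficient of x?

1

First differences: 1, 1.
Level-1 differences are constant, so Q has degree 1.
Fitting a degree-1 polynomial gives Q(x) = x - 2.
The coefficient of x is 1.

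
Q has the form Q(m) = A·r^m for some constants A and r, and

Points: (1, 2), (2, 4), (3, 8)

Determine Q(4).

16

Consecutive ratio: 4/2 = 2, and 8/4 = 2, so r = 2.
Then A·2^1 = 2 gives A = 1, and Q(m) = 1·2^m.
Q(4) = 1·2^4 = 16.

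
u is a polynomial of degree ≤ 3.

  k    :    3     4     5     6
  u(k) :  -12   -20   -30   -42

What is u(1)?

-2

First differences: -8, -10, -12. Second differences: -2, -2.
Level-2 differences are constant, so u has degree 2.
Fitting a degree-2 polynomial gives u(k) = -k² - k.
Then u(1) = -2.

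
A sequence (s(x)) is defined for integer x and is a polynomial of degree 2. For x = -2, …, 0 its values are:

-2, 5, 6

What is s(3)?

-27

Write s(x) = ax² + bx + c; the 3 given values yield a linear system in the 3 coefficients.
Solving, s(x) = -3x² - 2x + 6.
Then s(3) = -27.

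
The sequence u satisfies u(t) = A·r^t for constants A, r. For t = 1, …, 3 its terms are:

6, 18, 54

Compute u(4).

Consecutive ratio: 18/6 = 3, and 54/18 = 3, so r = 3.
Then A·3^1 = 6 gives A = 2, and u(t) = 2·3^t.
u(4) = 2·3^4 = 162.

162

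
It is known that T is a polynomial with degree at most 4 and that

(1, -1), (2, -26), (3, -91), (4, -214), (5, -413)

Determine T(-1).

First differences: -25, -65, -123, -199. Second differences: -40, -58, -76. Third differences: -18, -18.
Level-3 differences are constant, so T has degree 3.
Fitting a degree-3 polynomial gives T(x) = -3x³ - 2x² + 2x + 2.
Then T(-1) = 1.

1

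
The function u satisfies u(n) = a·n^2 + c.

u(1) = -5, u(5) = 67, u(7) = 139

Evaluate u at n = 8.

184

From u(1) = -5 and u(5) = 67: 1a + c = -5 and 25a + c = 67.
Subtracting: 24a = 72, so a = 3; then c = -5 − 3·1 = -8.
So u(n) = 3n² − 8, and u(8) = 184.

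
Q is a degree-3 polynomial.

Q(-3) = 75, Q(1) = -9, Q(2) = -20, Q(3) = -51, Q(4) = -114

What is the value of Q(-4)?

Write Q(n) = an³ + bn² + cn + d; the 5 given values yield a linear system in the 4 coefficients.
Solving, Q(n) = -2n³ + 2n² - 3n - 6.
Then Q(-4) = 166.

166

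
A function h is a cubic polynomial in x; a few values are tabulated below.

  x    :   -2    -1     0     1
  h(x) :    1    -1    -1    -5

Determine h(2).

Write h(x) = ax³ + bx² + cx + d; the 4 given values yield a linear system in the 4 coefficients.
Solving, h(x) = -x³ - 2x² - x - 1.
Then h(2) = -19.

-19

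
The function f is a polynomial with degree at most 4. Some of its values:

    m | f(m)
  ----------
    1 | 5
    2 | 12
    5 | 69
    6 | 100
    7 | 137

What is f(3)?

Write f(m) = am^4 + bm³ + cm² + dm + e; the 5 given values yield a linear system in the 5 coefficients.
Solving, the top 2 coefficients vanish, and f(m) = 3m² - 2m + 4.
Then f(3) = 25.

25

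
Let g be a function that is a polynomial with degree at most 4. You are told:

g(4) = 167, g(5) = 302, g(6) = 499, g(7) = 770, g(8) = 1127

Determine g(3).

First differences: 135, 197, 271, 357. Second differences: 62, 74, 86. Third differences: 12, 12.
Level-3 differences are constant, so g has degree 3.
Fitting a degree-3 polynomial gives g(x) = 2x³ + x² + 4x + 7.
Then g(3) = 82.

82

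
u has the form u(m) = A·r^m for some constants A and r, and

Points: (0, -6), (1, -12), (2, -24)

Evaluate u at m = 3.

-48

Consecutive ratio: -12/(-6) = 2, and -24/(-12) = 2, so r = 2.
Then A·2^0 = -6 gives A = -6, and u(m) = -6·2^m.
u(3) = -6·2^3 = -48.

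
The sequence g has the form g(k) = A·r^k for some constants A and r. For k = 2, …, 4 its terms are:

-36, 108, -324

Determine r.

-3

Consecutive ratio: 108/(-36) = -3, and -324/108 = -3, so r = -3.
Then A·(-3)^2 = -36 gives A = -4, and g(k) = -4·(-3)^k.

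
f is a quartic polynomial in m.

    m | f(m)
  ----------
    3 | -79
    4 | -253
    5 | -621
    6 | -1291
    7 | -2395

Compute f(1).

Write f(m) = am^4 + bm³ + cm² + dm + e; the 5 given values yield a linear system in the 5 coefficients.
Solving, f(m) = -m^4 + m - 1.
Then f(1) = -1.

-1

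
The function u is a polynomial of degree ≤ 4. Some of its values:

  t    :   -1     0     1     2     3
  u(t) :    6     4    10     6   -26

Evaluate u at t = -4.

First differences: -2, 6, -4, -32. Second differences: 8, -10, -28. Third differences: -18, -18.
Level-3 differences are constant, so u has degree 3.
Fitting a degree-3 polynomial gives u(t) = -3t³ + 4t² + 5t + 4.
Then u(-4) = 240.

240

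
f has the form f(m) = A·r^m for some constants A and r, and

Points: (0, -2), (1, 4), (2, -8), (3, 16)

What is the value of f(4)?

Consecutive ratio: 4/(-2) = -2, and -8/4 = -2, so r = -2.
Then A·(-2)^0 = -2 gives A = -2, and f(m) = -2·(-2)^m.
f(4) = -2·(-2)^4 = -32.

-32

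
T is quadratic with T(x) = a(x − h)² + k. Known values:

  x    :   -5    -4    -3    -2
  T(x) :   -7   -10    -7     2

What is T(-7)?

17

First differences -3, 3, 9; second difference 6 = 2a, so a = 3.
Expanding, the x-coefficient is −2ah = -6h; matching it to the data gives h = -4, and then k = -10.
So T(x) = 3(x + 4)² − 10.
T(-7) = 3·(-3)² − 10 = 17.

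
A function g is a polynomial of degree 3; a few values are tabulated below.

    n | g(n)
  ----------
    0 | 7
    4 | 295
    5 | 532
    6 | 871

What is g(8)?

Write g(n) = an³ + bn² + cn + d; the 4 given values yield a linear system in the 4 coefficients.
Solving, g(n) = 3n³ + 6n² + 7.
Then g(8) = 1927.

1927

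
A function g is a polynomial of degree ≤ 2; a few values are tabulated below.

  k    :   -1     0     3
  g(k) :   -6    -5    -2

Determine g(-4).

-9

Write g(k) = ak² + bk + c; the 3 given values yield a linear system in the 3 coefficients.
Solving, the leading coefficient vanishes, and g(k) = k - 5.
Then g(-4) = -9.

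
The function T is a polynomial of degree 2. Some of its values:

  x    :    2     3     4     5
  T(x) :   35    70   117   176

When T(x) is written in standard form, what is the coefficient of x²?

First differences: 35, 47, 59. Second differences: 12, 12.
Level-2 differences are constant, so T has degree 2.
Fitting a degree-2 polynomial gives T(x) = 6x² + 5x + 1.
The coefficient of x² is 6.

6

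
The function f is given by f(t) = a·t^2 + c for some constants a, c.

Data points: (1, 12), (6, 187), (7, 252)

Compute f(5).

132

From f(1) = 12 and f(6) = 187: 1a + c = 12 and 36a + c = 187.
Subtracting: 35a = 175, so a = 5; then c = 12 − 5·1 = 7.
So f(t) = 5t² + 7, and f(5) = 132.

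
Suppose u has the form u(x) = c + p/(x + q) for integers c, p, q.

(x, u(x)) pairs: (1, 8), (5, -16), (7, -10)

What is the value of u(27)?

(u(x) − c)(x + q) = p for each data point; the three points give a linear system in c and q, then p follows.
Solving: c = -4, q = -3, p = -24, so u(x) = -4 − 24/(x − 3).
Then u(27) = -4 − 24/24 = -5.

-5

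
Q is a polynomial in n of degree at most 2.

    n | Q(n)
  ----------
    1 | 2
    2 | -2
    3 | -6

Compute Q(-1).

10

First differences: -4, -4.
Level-1 differences are constant, so Q has degree 1.
Fitting a degree-1 polynomial gives Q(n) = -4n + 6.
Then Q(-1) = 10.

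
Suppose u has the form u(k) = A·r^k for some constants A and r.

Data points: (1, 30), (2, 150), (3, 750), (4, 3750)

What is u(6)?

93750

Consecutive ratio: 150/30 = 5, and 750/150 = 5, so r = 5.
Then A·5^1 = 30 gives A = 6, and u(k) = 6·5^k.
u(6) = 6·5^6 = 93750.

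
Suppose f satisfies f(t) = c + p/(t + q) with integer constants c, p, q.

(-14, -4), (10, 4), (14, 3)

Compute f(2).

(f(t) − c)(t + q) = p for each data point; the three points give a linear system in c and q, then p follows.
Solving: c = 0, q = 2, p = 48, so f(t) = 48/(t + 2).
Then f(2) = 0 + 48/4 = 12.

12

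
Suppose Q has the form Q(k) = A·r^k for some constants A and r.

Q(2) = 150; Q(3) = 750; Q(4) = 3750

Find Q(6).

93750

Consecutive ratio: 750/150 = 5, and 3750/750 = 5, so r = 5.
Then A·5^2 = 150 gives A = 6, and Q(k) = 6·5^k.
Q(6) = 6·5^6 = 93750.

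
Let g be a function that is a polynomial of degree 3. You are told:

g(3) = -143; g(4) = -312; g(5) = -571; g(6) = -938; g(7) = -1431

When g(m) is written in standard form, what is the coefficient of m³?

-3

First differences: -169, -259, -367, -493. Second differences: -90, -108, -126. Third differences: -18, -18.
Level-3 differences are constant, so g has degree 3.
Fitting a degree-3 polynomial gives g(m) = -3m³ - 9m² + 5m + 4.
The coefficient of m³ is -3.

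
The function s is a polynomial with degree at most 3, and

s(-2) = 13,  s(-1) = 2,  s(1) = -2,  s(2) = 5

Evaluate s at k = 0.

-3

Write s(k) = ak³ + bk² + ck + d; the 4 given values yield a linear system in the 4 coefficients.
Solving, the leading coefficient vanishes, and s(k) = 3k² - 2k - 3.
Then s(0) = -3.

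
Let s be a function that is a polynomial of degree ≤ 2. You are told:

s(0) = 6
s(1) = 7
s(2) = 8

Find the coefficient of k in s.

Write s(k) = ak² + bk + c; the 3 given values yield a linear system in the 3 coefficients.
Solving, the leading coefficient vanishes, and s(k) = k + 6.
The coefficient of k is 1.

1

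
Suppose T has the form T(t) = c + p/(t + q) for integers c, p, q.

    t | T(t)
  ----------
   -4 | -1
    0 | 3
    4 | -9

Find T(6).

(T(t) − c)(t + q) = p for each data point; the three points give a linear system in c and q, then p follows.
Solving: c = -3, q = -2, p = -12, so T(t) = -3 − 12/(t − 2).
Then T(6) = -3 − 12/4 = -6.

-6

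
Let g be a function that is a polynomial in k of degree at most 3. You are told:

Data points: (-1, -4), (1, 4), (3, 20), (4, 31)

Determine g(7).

Write g(k) = ak³ + bk² + ck + d; the 4 given values yield a linear system in the 4 coefficients.
Solving, the leading coefficient vanishes, and g(k) = k² + 4k - 1.
Then g(7) = 76.

76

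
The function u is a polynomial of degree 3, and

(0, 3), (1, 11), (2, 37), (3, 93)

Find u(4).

191

Write u(t) = at³ + bt² + ct + d; the 4 given values yield a linear system in the 4 coefficients.
Solving, u(t) = 2t³ + 3t² + 3t + 3.
Then u(4) = 191.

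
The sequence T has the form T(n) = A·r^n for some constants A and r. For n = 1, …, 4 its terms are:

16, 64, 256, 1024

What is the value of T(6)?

16384

Consecutive ratio: 64/16 = 4, and 256/64 = 4, so r = 4.
Then A·4^1 = 16 gives A = 4, and T(n) = 4·4^n.
T(6) = 4·4^6 = 16384.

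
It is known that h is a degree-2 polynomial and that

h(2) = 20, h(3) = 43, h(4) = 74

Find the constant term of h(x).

-2

Write h(x) = ax² + bx + c; the 3 given values yield a linear system in the 3 coefficients.
Solving, h(x) = 4x² + 3x - 2.
The constant term is h(0) = -2.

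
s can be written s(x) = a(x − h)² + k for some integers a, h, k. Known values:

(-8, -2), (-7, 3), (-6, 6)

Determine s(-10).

-18

First differences 5, 3; second difference -2 = 2a, so a = -1.
Expanding, the x-coefficient is −2ah = 2h; matching it to the data gives h = -5, and then k = 7.
So s(x) = -1(x + 5)² + 7.
s(-10) = -1·(-5)² + 7 = -18.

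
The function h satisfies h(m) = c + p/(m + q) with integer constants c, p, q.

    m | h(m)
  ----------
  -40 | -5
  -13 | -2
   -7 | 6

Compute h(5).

-10

(h(m) − c)(m + q) = p for each data point; the three points give a linear system in c and q, then p follows.
Solving: c = -6, q = 4, p = -36, so h(m) = -6 − 36/(m + 4).
Then h(5) = -6 − 36/9 = -10.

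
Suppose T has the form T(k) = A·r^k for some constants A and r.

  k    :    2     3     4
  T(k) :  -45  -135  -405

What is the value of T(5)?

Consecutive ratio: -135/(-45) = 3, and -405/(-135) = 3, so r = 3.
Then A·3^2 = -45 gives A = -5, and T(k) = -5·3^k.
T(5) = -5·3^5 = -1215.

-1215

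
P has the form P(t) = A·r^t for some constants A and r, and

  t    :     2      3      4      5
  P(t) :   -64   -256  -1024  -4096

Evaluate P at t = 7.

Consecutive ratio: -256/(-64) = 4, and -1024/(-256) = 4, so r = 4.
Then A·4^2 = -64 gives A = -4, and P(t) = -4·4^t.
P(7) = -4·4^7 = -65536.

-65536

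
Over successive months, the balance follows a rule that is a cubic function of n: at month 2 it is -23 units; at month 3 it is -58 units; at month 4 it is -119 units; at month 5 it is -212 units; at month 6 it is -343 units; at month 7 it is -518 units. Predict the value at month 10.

Write the value at n as f(n).
First differences: -35, -61, -93, -131, -175. Second differences: -26, -32, -38, -44. Third differences: -6, -6, -6.
Level-3 differences are constant, so f has degree 3.
Fitting a degree-3 polynomial gives f(n) = -n³ - 4n² + 4n - 7.
Then f(10) = -1367.

-1367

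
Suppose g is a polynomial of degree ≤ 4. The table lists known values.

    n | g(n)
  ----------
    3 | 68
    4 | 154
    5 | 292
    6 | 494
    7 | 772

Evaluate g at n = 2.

22

First differences: 86, 138, 202, 278. Second differences: 52, 64, 76. Third differences: 12, 12.
Level-3 differences are constant, so g has degree 3.
Fitting a degree-3 polynomial gives g(n) = 2n³ + 2n² - 2n + 2.
Then g(2) = 22.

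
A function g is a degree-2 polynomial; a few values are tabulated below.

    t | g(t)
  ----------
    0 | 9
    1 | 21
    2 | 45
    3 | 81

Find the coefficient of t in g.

First differences: 12, 24, 36. Second differences: 12, 12.
Level-2 differences are constant, so g has degree 2.
Fitting a degree-2 polynomial gives g(t) = 6t² + 6t + 9.
The coefficient of t is 6.

6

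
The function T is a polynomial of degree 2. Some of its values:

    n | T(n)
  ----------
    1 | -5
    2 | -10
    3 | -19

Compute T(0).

Write T(n) = an² + bn + c; the 3 given values yield a linear system in the 3 coefficients.
Solving, T(n) = -2n² + n - 4.
Then T(0) = -4.

-4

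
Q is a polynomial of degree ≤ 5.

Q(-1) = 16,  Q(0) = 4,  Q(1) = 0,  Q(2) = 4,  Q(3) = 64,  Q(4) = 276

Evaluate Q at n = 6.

First differences: -12, -4, 4, 60, 212. Second differences: 8, 8, 56, 152. Third differences: 0, 48, 96. Fourth differences: 48, 48.
Level-4 differences are constant, so Q has degree 4.
Fitting a degree-4 polynomial gives Q(n) = 2n^4 - 4n³ + 2n² - 4n + 4.
Then Q(6) = 1780.

1780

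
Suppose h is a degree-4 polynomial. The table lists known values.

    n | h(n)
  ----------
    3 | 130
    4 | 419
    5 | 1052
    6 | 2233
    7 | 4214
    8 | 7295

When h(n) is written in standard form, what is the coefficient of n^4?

First differences: 289, 633, 1181, 1981, 3081. Second differences: 344, 548, 800, 1100. Third differences: 204, 252, 300. Fourth differences: 48, 48.
Level-4 differences are constant, so h has degree 4.
Fitting a degree-4 polynomial gives h(n) = 2n^4 - 2n³ + 2n² - n + 7.
The coefficient of n^4 is 2.

2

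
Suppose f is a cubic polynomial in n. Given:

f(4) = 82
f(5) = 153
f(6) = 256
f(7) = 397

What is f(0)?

Write f(n) = an³ + bn² + cn + d; the 4 given values yield a linear system in the 4 coefficients.
Solving, f(n) = n³ + n² + n - 2.
The constant term is f(0) = -2.

-2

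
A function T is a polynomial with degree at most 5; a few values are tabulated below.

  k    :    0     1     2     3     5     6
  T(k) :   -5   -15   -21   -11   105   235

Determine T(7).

429

Write T(k) = ak^5 + bk^4 + ck³ + dk² + ek + p; the 6 given values yield a linear system in the 6 coefficients.
Solving, the top 2 coefficients vanish, and T(k) = 2k³ - 4k² - 8k - 5.
Then T(7) = 429.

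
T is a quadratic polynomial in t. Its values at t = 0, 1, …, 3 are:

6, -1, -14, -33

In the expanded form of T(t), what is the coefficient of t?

First differences: -7, -13, -19. Second differences: -6, -6.
Level-2 differences are constant, so T has degree 2.
Fitting a degree-2 polynomial gives T(t) = -3t² - 4t + 6.
The coefficient of t is -4.

-4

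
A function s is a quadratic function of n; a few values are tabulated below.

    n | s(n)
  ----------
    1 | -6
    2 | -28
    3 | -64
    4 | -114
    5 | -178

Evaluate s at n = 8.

-454

First differences: -22, -36, -50, -64. Second differences: -14, -14, -14.
Level-2 differences are constant, so s has degree 2.
Fitting a degree-2 polynomial gives s(n) = -7n² - n + 2.
Then s(8) = -454.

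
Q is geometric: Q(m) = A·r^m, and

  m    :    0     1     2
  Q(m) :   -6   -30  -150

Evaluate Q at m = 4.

Consecutive ratio: -30/(-6) = 5, and -150/(-30) = 5, so r = 5.
Then A·5^0 = -6 gives A = -6, and Q(m) = -6·5^m.
Q(4) = -6·5^4 = -3750.

-3750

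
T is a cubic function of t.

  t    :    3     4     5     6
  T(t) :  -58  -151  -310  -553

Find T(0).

5

Write T(t) = at³ + bt² + ct + d; the 4 given values yield a linear system in the 4 coefficients.
Solving, T(t) = -3t³ + 3t² - 3t + 5.
Then T(0) = 5.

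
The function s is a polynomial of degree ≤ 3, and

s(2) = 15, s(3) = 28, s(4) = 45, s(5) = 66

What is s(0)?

1

First differences: 13, 17, 21. Second differences: 4, 4.
Level-2 differences are constant, so s has degree 2.
Fitting a degree-2 polynomial gives s(m) = 2m² + 3m + 1.
The constant term is s(0) = 1.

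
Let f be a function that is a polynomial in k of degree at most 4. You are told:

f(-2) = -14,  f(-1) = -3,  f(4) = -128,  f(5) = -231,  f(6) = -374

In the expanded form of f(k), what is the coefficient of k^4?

Write f(k) = ak^4 + bk³ + ck² + dk + e; the 5 given values yield a linear system in the 5 coefficients.
Solving, the leading coefficient vanishes, and f(k) = -k³ - 5k² + 3k + 4.
The coefficient of k^4 is 0.

0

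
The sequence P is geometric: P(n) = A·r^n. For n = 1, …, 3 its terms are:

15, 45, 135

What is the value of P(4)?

405

Consecutive ratio: 45/15 = 3, and 135/45 = 3, so r = 3.
Then A·3^1 = 15 gives A = 5, and P(n) = 5·3^n.
P(4) = 5·3^4 = 405.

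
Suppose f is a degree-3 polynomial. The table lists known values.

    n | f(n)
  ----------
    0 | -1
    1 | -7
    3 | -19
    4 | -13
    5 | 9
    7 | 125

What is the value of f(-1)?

Write f(n) = an³ + bn² + cn + d; the 6 given values yield a linear system in the 4 coefficients.
Solving, f(n) = n³ - 4n² - 3n - 1.
Then f(-1) = -3.

-3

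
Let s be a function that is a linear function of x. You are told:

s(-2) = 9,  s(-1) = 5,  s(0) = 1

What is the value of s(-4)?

17

First differences: -4, -4.
Level-1 differences are constant, so s has degree 1.
Fitting a degree-1 polynomial gives s(x) = -4x + 1.
Then s(-4) = 17.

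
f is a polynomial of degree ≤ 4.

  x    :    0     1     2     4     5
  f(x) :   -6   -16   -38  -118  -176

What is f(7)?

Write f(x) = ax^4 + bx³ + cx² + dx + e; the 5 given values yield a linear system in the 5 coefficients.
Solving, the top 2 coefficients vanish, and f(x) = -6x² - 4x - 6.
Then f(7) = -328.

-328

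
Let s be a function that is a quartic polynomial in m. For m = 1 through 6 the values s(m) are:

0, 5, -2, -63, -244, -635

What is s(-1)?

2

First differences: 5, -7, -61, -181, -391. Second differences: -12, -54, -120, -210. Third differences: -42, -66, -90. Fourth differences: -24, -24.
Level-4 differences are constant, so s has degree 4.
Fitting a degree-4 polynomial gives s(m) = -m^4 + 3m³ + m² - 4m + 1.
Then s(-1) = 2.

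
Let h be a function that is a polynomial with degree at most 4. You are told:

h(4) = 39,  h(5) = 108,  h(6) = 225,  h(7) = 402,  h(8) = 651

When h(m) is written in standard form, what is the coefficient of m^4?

0

Write h(m) = am^4 + bm³ + cm² + dm + e; the 5 given values yield a linear system in the 5 coefficients.
Solving, the leading coefficient vanishes, and h(m) = 2m³ - 6m² + m + 3.
The coefficient of m^4 is 0.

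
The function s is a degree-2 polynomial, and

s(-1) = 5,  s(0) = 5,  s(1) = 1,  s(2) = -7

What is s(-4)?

-19

Write s(k) = ak² + bk + c; the 4 given values yield a linear system in the 3 coefficients.
Solving, s(k) = -2k² - 2k + 5.
Then s(-4) = -19.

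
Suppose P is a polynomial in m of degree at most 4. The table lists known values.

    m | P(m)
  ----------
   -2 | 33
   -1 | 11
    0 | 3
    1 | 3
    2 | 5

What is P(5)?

First differences: -22, -8, 0, 2. Second differences: 14, 8, 2. Third differences: -6, -6.
Level-3 differences are constant, so P has degree 3.
Fitting a degree-3 polynomial gives P(m) = -m³ + 4m² - 3m + 3.
Then P(5) = -37.

-37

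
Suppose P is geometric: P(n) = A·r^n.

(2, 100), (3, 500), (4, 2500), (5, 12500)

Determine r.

5

Consecutive ratio: 500/100 = 5, and 2500/500 = 5, so r = 5.
Then A·5^2 = 100 gives A = 4, and P(n) = 4·5^n.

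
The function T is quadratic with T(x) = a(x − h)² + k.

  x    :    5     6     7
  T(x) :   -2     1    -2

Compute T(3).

First differences 3, -3; second difference -6 = 2a, so a = -3.
Expanding, the x-coefficient is −2ah = 6h; matching it to the data gives h = 6, and then k = 1.
So T(x) = -3(x − 6)² + 1.
T(3) = -3·(-3)² + 1 = -26.

-26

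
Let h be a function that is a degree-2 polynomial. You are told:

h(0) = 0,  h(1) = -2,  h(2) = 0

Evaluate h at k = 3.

6

Write h(k) = ak² + bk + c; the 3 given values yield a linear system in the 3 coefficients.
Solving, h(k) = 2k² - 4k.
Then h(3) = 6.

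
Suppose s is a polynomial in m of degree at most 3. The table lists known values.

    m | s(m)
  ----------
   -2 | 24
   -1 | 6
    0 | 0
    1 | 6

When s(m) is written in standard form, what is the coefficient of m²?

First differences: -18, -6, 6. Second differences: 12, 12.
Level-2 differences are constant, so s has degree 2.
Fitting a degree-2 polynomial gives s(m) = 6m².
The coefficient of m² is 6.

6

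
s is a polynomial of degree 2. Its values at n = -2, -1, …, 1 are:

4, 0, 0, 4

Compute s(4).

First differences: -4, 0, 4. Second differences: 4, 4.
Level-2 differences are constant, so s has degree 2.
Fitting a degree-2 polynomial gives s(n) = 2n² + 2n.
Then s(4) = 40.

40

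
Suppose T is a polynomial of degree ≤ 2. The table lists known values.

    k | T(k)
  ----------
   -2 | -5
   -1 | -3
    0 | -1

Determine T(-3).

-7

Write T(k) = ak² + bk + c; the 3 given values yield a linear system in the 3 coefficients.
Solving, the leading coefficient vanishes, and T(k) = 2k - 1.
Then T(-3) = -7.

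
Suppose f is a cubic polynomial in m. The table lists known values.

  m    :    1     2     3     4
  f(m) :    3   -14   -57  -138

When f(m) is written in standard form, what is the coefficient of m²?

-1

Write f(m) = am³ + bm² + cm + d; the 4 given values yield a linear system in the 4 coefficients.
Solving, f(m) = -2m³ - m² + 6.
The coefficient of m² is -1.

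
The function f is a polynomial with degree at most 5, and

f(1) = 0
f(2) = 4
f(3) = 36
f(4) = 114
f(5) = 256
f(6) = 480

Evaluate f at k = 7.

First differences: 4, 32, 78, 142, 224. Second differences: 28, 46, 64, 82. Third differences: 18, 18, 18.
Level-3 differences are constant, so f has degree 3.
Extending the table by one column gives the next first difference 324, so f(7) = 480 + 324 = 804.

804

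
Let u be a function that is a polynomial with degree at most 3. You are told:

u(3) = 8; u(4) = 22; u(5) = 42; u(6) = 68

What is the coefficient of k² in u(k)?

Write u(k) = ak³ + bk² + ck + d; the 4 given values yield a linear system in the 4 coefficients.
Solving, the leading coefficient vanishes, and u(k) = 3k² - 7k + 2.
The coefficient of k² is 3.

3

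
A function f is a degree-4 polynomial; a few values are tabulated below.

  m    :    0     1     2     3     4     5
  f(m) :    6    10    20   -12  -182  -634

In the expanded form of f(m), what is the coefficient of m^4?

First differences: 4, 10, -32, -170, -452. Second differences: 6, -42, -138, -282. Third differences: -48, -96, -144. Fourth differences: -48, -48.
Level-4 differences are constant, so f has degree 4.
Fitting a degree-4 polynomial gives f(m) = -2m^4 + 4m³ + 5m² - 3m + 6.
The coefficient of m^4 is -2.

-2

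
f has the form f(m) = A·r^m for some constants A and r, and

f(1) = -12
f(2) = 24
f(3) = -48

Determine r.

Consecutive ratio: 24/(-12) = -2, and -48/24 = -2, so r = -2.
Then A·(-2)^1 = -12 gives A = 6, and f(m) = 6·(-2)^m.

-2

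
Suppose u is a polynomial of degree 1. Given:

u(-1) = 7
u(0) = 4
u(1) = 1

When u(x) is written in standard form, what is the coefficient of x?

-3

Write u(x) = ax + b; the 3 given values yield a linear system in the 2 coefficients.
Solving, u(x) = -3x + 4.
The coefficient of x is -3.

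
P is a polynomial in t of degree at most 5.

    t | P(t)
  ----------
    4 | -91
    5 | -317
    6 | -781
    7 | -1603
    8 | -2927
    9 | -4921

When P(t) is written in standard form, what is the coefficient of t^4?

First differences: -226, -464, -822, -1324, -1994. Second differences: -238, -358, -502, -670. Third differences: -120, -144, -168. Fourth differences: -24, -24.
Level-4 differences are constant, so P has degree 4.
Fitting a degree-4 polynomial gives P(t) = -t^4 + 2t³ + 2t² + 3t - 7.
The coefficient of t^4 is -1.

-1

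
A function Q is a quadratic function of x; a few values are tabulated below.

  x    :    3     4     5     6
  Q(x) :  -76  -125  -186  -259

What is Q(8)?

First differences: -49, -61, -73. Second differences: -12, -12.
Level-2 differences are constant, so Q has degree 2.
Fitting a degree-2 polynomial gives Q(x) = -6x² - 7x - 1.
Then Q(8) = -441.

-441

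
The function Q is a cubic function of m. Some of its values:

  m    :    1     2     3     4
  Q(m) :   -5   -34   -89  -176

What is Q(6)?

Write Q(m) = am³ + bm² + cm + d; the 4 given values yield a linear system in the 4 coefficients.
Solving, Q(m) = -m³ - 7m² - m + 4.
Then Q(6) = -470.

-470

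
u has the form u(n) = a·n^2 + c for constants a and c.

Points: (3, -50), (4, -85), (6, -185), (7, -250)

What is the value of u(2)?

From u(3) = -50 and u(4) = -85: 9a + c = -50 and 16a + c = -85.
Subtracting: 7a = -35, so a = -5; then c = -50 − (-5)·9 = -5.
So u(n) = -5n² − 5, and u(2) = -25.

-25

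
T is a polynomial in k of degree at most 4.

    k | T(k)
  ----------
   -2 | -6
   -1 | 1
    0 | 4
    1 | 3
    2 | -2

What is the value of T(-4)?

-32

Write T(k) = ak^4 + bk³ + ck² + dk + e; the 5 given values yield a linear system in the 5 coefficients.
Solving, the top 2 coefficients vanish, and T(k) = -2k² + k + 4.
Then T(-4) = -32.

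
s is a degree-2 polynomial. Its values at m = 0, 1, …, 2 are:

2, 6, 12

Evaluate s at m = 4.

30

Write s(m) = am² + bm + c; the 3 given values yield a linear system in the 3 coefficients.
Solving, s(m) = m² + 3m + 2.
Then s(4) = 30.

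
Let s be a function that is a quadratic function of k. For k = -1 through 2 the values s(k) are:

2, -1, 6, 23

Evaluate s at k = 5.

Write s(k) = ak² + bk + c; the 4 given values yield a linear system in the 3 coefficients.
Solving, s(k) = 5k² + 2k - 1.
Then s(5) = 134.

134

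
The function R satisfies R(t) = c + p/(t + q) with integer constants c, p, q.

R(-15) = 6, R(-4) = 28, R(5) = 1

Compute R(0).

(R(t) − c)(t + q) = p for each data point; the three points give a linear system in c and q, then p follows.
Solving: c = 4, q = 3, p = -24, so R(t) = 4 − 24/(t + 3).
Then R(0) = 4 − 24/3 = -4.

-4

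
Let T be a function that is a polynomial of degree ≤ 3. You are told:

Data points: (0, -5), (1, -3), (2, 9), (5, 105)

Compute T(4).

63

Write T(n) = an³ + bn² + cn + d; the 4 given values yield a linear system in the 4 coefficients.
Solving, the leading coefficient vanishes, and T(n) = 5n² - 3n - 5.
Then T(4) = 63.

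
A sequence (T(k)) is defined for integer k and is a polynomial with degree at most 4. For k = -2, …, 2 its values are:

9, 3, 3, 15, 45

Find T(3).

99

First differences: -6, 0, 12, 30. Second differences: 6, 12, 18. Third differences: 6, 6.
Level-3 differences are constant, so T has degree 3.
Fitting a degree-3 polynomial gives T(k) = k³ + 6k² + 5k + 3.
Then T(3) = 99.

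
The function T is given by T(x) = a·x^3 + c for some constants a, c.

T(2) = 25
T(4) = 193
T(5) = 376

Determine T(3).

From T(2) = 25 and T(4) = 193: 8a + c = 25 and 64a + c = 193.
Subtracting: 56a = 168, so a = 3; then c = 25 − 3·8 = 1.
So T(x) = 3x³ + 1, and T(3) = 82.

82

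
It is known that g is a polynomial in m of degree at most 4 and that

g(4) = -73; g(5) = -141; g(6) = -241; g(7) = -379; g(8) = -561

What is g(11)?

First differences: -68, -100, -138, -182. Second differences: -32, -38, -44. Third differences: -6, -6.
Level-3 differences are constant, so g has degree 3.
Fitting a degree-3 polynomial gives g(m) = -m³ - m² + 2m - 1.
Then g(11) = -1431.

-1431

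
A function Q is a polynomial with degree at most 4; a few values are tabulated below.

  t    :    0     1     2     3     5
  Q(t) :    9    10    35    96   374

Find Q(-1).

Write Q(t) = at^4 + bt³ + ct² + dt + e; the 5 given values yield a linear system in the 5 coefficients.
Solving, the leading coefficient vanishes, and Q(t) = 2t³ + 6t² - 7t + 9.
Then Q(-1) = 20.

20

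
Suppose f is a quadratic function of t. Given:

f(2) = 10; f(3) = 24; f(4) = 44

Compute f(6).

Write f(t) = at² + bt + c; the 3 given values yield a linear system in the 3 coefficients.
Solving, f(t) = 3t² - t.
Then f(6) = 102.

102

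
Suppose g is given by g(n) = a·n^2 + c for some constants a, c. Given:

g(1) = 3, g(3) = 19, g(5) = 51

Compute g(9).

163

From g(1) = 3 and g(3) = 19: 1a + c = 3 and 9a + c = 19.
Subtracting: 8a = 16, so a = 2; then c = 3 − 2·1 = 1.
So g(n) = 2n² + 1, and g(9) = 163.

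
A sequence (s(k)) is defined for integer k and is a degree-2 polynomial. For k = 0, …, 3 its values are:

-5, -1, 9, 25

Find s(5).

75

Write s(k) = ak² + bk + c; the 4 given values yield a linear system in the 3 coefficients.
Solving, s(k) = 3k² + k - 5.
Then s(5) = 75.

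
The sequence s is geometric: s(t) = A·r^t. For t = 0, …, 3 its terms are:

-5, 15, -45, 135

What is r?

Consecutive ratio: 15/(-5) = -3, and -45/15 = -3, so r = -3.
Then A·(-3)^0 = -5 gives A = -5, and s(t) = -5·(-3)^t.

-3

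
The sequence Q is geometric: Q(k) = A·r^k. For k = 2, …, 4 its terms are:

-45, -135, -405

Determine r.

Consecutive ratio: -135/(-45) = 3, and -405/(-135) = 3, so r = 3.
Then A·3^2 = -45 gives A = -5, and Q(k) = -5·3^k.

3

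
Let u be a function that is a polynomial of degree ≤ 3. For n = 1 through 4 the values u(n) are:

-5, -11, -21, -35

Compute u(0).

Write u(n) = an³ + bn² + cn + d; the 4 given values yield a linear system in the 4 coefficients.
Solving, the leading coefficient vanishes, and u(n) = -2n² - 3.
Then u(0) = -3.

-3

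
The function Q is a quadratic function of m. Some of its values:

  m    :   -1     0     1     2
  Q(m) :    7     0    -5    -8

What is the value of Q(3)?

-9

First differences: -7, -5, -3. Second differences: 2, 2.
Level-2 differences are constant, so Q has degree 2.
Fitting a degree-2 polynomial gives Q(m) = m² - 6m.
Then Q(3) = -9.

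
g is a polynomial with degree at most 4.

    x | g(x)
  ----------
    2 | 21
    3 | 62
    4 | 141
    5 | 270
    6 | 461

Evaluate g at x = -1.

First differences: 41, 79, 129, 191. Second differences: 38, 50, 62. Third differences: 12, 12.
Level-3 differences are constant, so g has degree 3.
Fitting a degree-3 polynomial gives g(x) = 2x³ + x² - 2x + 5.
Then g(-1) = 6.

6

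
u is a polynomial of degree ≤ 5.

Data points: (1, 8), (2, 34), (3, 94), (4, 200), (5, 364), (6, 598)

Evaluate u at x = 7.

914

First differences: 26, 60, 106, 164, 234. Second differences: 34, 46, 58, 70. Third differences: 12, 12, 12.
Level-3 differences are constant, so u has degree 3.
Fitting a degree-3 polynomial gives u(x) = 2x³ + 5x² - 3x + 4.
Then u(7) = 914.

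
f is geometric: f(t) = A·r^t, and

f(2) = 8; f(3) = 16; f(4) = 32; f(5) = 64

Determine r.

Consecutive ratio: 16/8 = 2, and 32/16 = 2, so r = 2.
Then A·2^2 = 8 gives A = 2, and f(t) = 2·2^t.

2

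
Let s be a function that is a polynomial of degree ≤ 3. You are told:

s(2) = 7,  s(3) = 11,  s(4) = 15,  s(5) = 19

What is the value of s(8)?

First differences: 4, 4, 4.
Level-1 differences are constant, so s has degree 1.
Fitting a degree-1 polynomial gives s(t) = 4t - 1.
Then s(8) = 31.

31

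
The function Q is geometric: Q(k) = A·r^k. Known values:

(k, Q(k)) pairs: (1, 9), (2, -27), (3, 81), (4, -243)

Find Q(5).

729

Consecutive ratio: -27/9 = -3, and 81/(-27) = -3, so r = -3.
Then A·(-3)^1 = 9 gives A = -3, and Q(k) = -3·(-3)^k.
Q(5) = -3·(-3)^5 = 729.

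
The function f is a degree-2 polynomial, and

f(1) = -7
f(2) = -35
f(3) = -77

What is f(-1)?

Write f(x) = ax² + bx + c; the 3 given values yield a linear system in the 3 coefficients.
Solving, f(x) = -7x² - 7x + 7.
Then f(-1) = 7.

7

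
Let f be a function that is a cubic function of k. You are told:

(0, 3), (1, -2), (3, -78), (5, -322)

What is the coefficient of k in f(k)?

Write f(k) = ak³ + bk² + ck + d; the 4 given values yield a linear system in the 4 coefficients.
Solving, f(k) = -2k³ - 3k² + 3.
The coefficient of k is 0.

0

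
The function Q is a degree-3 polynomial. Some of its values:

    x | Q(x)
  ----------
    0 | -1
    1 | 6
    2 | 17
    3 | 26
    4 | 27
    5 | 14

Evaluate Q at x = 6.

-19

First differences: 7, 11, 9, 1, -13. Second differences: 4, -2, -8, -14. Third differences: -6, -6, -6.
Level-3 differences are constant, so Q has degree 3.
Fitting a degree-3 polynomial gives Q(x) = -x³ + 5x² + 3x - 1.
Then Q(6) = -19.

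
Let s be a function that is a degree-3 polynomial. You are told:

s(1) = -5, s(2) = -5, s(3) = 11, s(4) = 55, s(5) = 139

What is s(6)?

First differences: 0, 16, 44, 84. Second differences: 16, 28, 40. Third differences: 12, 12.
Level-3 differences are constant, so s has degree 3.
Extending the table by one column gives the next first difference 136, so s(6) = 139 + 136 = 275.

275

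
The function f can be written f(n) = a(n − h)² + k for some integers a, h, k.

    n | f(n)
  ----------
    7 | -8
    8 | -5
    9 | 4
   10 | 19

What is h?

First differences 3, 9, 15; second difference 6 = 2a, so a = 3.
Expanding, the n-coefficient is −2ah = -6h; matching it to the data gives h = 7, and then k = -8.
So f(n) = 3(n − 7)² − 8.
Hence h = 7.

7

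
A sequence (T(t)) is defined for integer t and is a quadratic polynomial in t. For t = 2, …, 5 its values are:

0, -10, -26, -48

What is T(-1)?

First differences: -10, -16, -22. Second differences: -6, -6.
Level-2 differences are constant, so T has degree 2.
Fitting a degree-2 polynomial gives T(t) = -3t² + 5t + 2.
Then T(-1) = -6.

-6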